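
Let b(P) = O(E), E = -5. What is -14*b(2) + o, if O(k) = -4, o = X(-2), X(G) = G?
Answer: 54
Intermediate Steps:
o = -2
b(P) = -4
-14*b(2) + o = -14*(-4) - 2 = 56 - 2 = 54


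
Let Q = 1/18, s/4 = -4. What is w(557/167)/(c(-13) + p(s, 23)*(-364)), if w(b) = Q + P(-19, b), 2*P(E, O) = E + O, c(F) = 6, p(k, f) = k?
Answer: -23377/17524980 ≈ -0.0013339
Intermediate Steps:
s = -16 (s = 4*(-4) = -16)
P(E, O) = E/2 + O/2 (P(E, O) = (E + O)/2 = E/2 + O/2)
Q = 1/18 ≈ 0.055556
w(b) = -85/9 + b/2 (w(b) = 1/18 + ((1/2)*(-19) + b/2) = 1/18 + (-19/2 + b/2) = -85/9 + b/2)
w(557/167)/(c(-13) + p(s, 23)*(-364)) = (-85/9 + (557/167)/2)/(6 - 16*(-364)) = (-85/9 + (557*(1/167))/2)/(6 + 5824) = (-85/9 + (1/2)*(557/167))/5830 = (-85/9 + 557/334)*(1/5830) = -23377/3006*1/5830 = -23377/17524980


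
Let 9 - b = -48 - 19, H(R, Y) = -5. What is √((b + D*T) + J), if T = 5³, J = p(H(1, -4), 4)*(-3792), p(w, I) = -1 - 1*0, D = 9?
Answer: √4993 ≈ 70.661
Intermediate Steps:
p(w, I) = -1 (p(w, I) = -1 + 0 = -1)
J = 3792 (J = -1*(-3792) = 3792)
b = 76 (b = 9 - (-48 - 19) = 9 - 1*(-67) = 9 + 67 = 76)
T = 125
√((b + D*T) + J) = √((76 + 9*125) + 3792) = √((76 + 1125) + 3792) = √(1201 + 3792) = √4993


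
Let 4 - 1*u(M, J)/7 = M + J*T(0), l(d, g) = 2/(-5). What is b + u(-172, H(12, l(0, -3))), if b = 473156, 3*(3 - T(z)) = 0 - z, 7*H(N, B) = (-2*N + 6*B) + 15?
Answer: 2372111/5 ≈ 4.7442e+5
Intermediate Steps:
l(d, g) = -2/5 (l(d, g) = 2*(-1/5) = -2/5)
H(N, B) = 15/7 - 2*N/7 + 6*B/7 (H(N, B) = ((-2*N + 6*B) + 15)/7 = (15 - 2*N + 6*B)/7 = 15/7 - 2*N/7 + 6*B/7)
T(z) = 3 + z/3 (T(z) = 3 - (0 - z)/3 = 3 - (-1)*z/3 = 3 + z/3)
u(M, J) = 28 - 21*J - 7*M (u(M, J) = 28 - 7*(M + J*(3 + (1/3)*0)) = 28 - 7*(M + J*(3 + 0)) = 28 - 7*(M + J*3) = 28 - 7*(M + 3*J) = 28 + (-21*J - 7*M) = 28 - 21*J - 7*M)
b + u(-172, H(12, l(0, -3))) = 473156 + (28 - 21*(15/7 - 2/7*12 + (6/7)*(-2/5)) - 7*(-172)) = 473156 + (28 - 21*(15/7 - 24/7 - 12/35) + 1204) = 473156 + (28 - 21*(-57/35) + 1204) = 473156 + (28 + 171/5 + 1204) = 473156 + 6331/5 = 2372111/5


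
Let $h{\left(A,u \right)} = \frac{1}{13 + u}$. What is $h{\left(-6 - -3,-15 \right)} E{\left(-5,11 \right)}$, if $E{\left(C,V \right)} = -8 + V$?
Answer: $- \frac{3}{2} \approx -1.5$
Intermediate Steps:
$h{\left(-6 - -3,-15 \right)} E{\left(-5,11 \right)} = \frac{-8 + 11}{13 - 15} = \frac{1}{-2} \cdot 3 = \left(- \frac{1}{2}\right) 3 = - \frac{3}{2}$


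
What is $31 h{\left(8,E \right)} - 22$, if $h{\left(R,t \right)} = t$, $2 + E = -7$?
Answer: $-301$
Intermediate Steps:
$E = -9$ ($E = -2 - 7 = -9$)
$31 h{\left(8,E \right)} - 22 = 31 \left(-9\right) - 22 = -279 - 22 = -301$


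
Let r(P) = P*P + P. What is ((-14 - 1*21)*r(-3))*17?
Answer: -3570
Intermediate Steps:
r(P) = P + P² (r(P) = P² + P = P + P²)
((-14 - 1*21)*r(-3))*17 = ((-14 - 1*21)*(-3*(1 - 3)))*17 = ((-14 - 21)*(-3*(-2)))*17 = -35*6*17 = -210*17 = -3570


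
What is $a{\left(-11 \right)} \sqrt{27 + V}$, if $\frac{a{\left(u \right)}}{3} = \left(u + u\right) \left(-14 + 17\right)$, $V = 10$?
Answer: $- 198 \sqrt{37} \approx -1204.4$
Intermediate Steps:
$a{\left(u \right)} = 18 u$ ($a{\left(u \right)} = 3 \left(u + u\right) \left(-14 + 17\right) = 3 \cdot 2 u 3 = 3 \cdot 6 u = 18 u$)
$a{\left(-11 \right)} \sqrt{27 + V} = 18 \left(-11\right) \sqrt{27 + 10} = - 198 \sqrt{37}$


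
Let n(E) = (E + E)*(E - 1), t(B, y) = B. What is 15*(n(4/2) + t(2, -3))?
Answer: 90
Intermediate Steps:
n(E) = 2*E*(-1 + E) (n(E) = (2*E)*(-1 + E) = 2*E*(-1 + E))
15*(n(4/2) + t(2, -3)) = 15*(2*(4/2)*(-1 + 4/2) + 2) = 15*(2*(4*(1/2))*(-1 + 4*(1/2)) + 2) = 15*(2*2*(-1 + 2) + 2) = 15*(2*2*1 + 2) = 15*(4 + 2) = 15*6 = 90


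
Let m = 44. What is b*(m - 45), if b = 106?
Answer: -106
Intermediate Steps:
b*(m - 45) = 106*(44 - 45) = 106*(-1) = -106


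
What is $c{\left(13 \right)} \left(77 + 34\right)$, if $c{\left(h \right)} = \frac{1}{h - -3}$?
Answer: $\frac{111}{16} \approx 6.9375$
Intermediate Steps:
$c{\left(h \right)} = \frac{1}{3 + h}$ ($c{\left(h \right)} = \frac{1}{h + 3} = \frac{1}{3 + h}$)
$c{\left(13 \right)} \left(77 + 34\right) = \frac{77 + 34}{3 + 13} = \frac{1}{16} \cdot 111 = \frac{111}{16}$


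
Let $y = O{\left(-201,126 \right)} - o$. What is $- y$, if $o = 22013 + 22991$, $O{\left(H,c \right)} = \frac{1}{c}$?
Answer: $\frac{5670503}{126} \approx 45004.0$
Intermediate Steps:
$o = 45004$
$y = - \frac{5670503}{126}$ ($y = \frac{1}{126} - 45004 = - \frac{5670503}{126} \approx -45004.0$)
$- y = \left(-1\right) \left(- \frac{5670503}{126}\right) = \frac{5670503}{126}$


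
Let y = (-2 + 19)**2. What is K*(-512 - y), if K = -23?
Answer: 18423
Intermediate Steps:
y = 289 (y = 17**2 = 289)
K*(-512 - y) = -23*(-512 - 1*289) = -23*(-512 - 289) = -23*(-801) = 18423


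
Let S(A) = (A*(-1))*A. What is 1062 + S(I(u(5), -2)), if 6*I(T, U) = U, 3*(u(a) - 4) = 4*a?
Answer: 9557/9 ≈ 1061.9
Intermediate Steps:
u(a) = 4 + 4*a/3 (u(a) = 4 + (4*a)/3 = 4 + 4*a/3)
I(T, U) = U/6
S(A) = -A**2 (S(A) = (-A)*A = -A**2)
1062 + S(I(u(5), -2)) = 1062 - ((1/6)*(-2))**2 = 1062 - (-1/3)**2 = 1062 - 1*1/9 = 1062 - 1/9 = 9557/9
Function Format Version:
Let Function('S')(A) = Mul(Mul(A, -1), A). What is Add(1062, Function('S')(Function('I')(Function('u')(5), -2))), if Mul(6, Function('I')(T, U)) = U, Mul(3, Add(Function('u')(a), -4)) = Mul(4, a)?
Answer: Rational(9557, 9) ≈ 1061.9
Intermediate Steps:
Function('u')(a) = Add(4, Mul(Rational(4, 3), a)) (Function('u')(a) = Add(4, Mul(Rational(1, 3), Mul(4, a))) = Add(4, Mul(Rational(4, 3), a)))
Function('I')(T, U) = Mul(Rational(1, 6), U)
Function('S')(A) = Mul(-1, Pow(A, 2)) (Function('S')(A) = Mul(Mul(-1, A), A) = Mul(-1, Pow(A, 2)))
Add(1062, Function('S')(Function('I')(Function('u')(5), -2))) = Add(1062, Mul(-1, Pow(Mul(Rational(1, 6), -2), 2))) = Add(1062, Mul(-1, Pow(Rational(-1, 3), 2))) = Add(1062, Mul(-1, Rational(1, 9))) = Add(1062, Rational(-1, 9)) = Rational(9557, 9)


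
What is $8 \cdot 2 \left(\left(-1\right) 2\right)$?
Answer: $-32$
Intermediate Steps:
$8 \cdot 2 \left(\left(-1\right) 2\right) = 16 \left(-2\right) = -32$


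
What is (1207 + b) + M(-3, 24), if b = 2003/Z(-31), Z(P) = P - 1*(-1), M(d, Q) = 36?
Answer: 35287/30 ≈ 1176.2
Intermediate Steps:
Z(P) = 1 + P (Z(P) = P + 1 = 1 + P)
b = -2003/30 (b = 2003/(1 - 31) = 2003/(-30) = 2003*(-1/30) = -2003/30 ≈ -66.767)
(1207 + b) + M(-3, 24) = (1207 - 2003/30) + 36 = 34207/30 + 36 = 35287/30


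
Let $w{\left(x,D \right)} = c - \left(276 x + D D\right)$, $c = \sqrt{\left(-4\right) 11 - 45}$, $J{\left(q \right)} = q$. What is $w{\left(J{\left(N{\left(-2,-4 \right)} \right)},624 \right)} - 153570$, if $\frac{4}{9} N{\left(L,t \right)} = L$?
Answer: $-541704 + i \sqrt{89} \approx -5.417 \cdot 10^{5} + 9.434 i$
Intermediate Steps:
$N{\left(L,t \right)} = \frac{9 L}{4}$
$c = i \sqrt{89}$ ($c = \sqrt{-44 - 45} = \sqrt{-89} = i \sqrt{89} \approx 9.434 i$)
$w{\left(x,D \right)} = - D^{2} - 276 x + i \sqrt{89}$ ($w{\left(x,D \right)} = i \sqrt{89} - \left(276 x + D D\right) = i \sqrt{89} - \left(276 x + D^{2}\right) = i \sqrt{89} - \left(D^{2} + 276 x\right) = - D^{2} - 276 x + i \sqrt{89}$)
$w{\left(J{\left(N{\left(-2,-4 \right)} \right)},624 \right)} - 153570 = \left(- 624^{2} - 276 \cdot \frac{9}{4} \left(-2\right) + i \sqrt{89}\right) - 153570 = \left(\left(-1\right) 389376 - -1242 + i \sqrt{89}\right) - 153570 = \left(-389376 + 1242 + i \sqrt{89}\right) - 153570 = \left(-388134 + i \sqrt{89}\right) - 153570 = -541704 + i \sqrt{89}$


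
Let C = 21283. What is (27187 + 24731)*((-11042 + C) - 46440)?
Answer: -1879379682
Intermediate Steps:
(27187 + 24731)*((-11042 + C) - 46440) = (27187 + 24731)*((-11042 + 21283) - 46440) = 51918*(10241 - 46440) = 51918*(-36199) = -1879379682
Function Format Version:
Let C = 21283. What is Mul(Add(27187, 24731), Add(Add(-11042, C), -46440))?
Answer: -1879379682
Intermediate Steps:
Mul(Add(27187, 24731), Add(Add(-11042, C), -46440)) = Mul(Add(27187, 24731), Add(Add(-11042, 21283), -46440)) = Mul(51918, Add(10241, -46440)) = Mul(51918, -36199) = -1879379682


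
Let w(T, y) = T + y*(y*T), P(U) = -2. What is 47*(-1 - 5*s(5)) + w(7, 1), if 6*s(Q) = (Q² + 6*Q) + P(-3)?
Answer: -12653/6 ≈ -2108.8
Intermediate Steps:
w(T, y) = T + T*y² (w(T, y) = T + y*(T*y) = T + T*y²)
s(Q) = -⅓ + Q + Q²/6 (s(Q) = ((Q² + 6*Q) - 2)/6 = (-2 + Q² + 6*Q)/6 = -⅓ + Q + Q²/6)
47*(-1 - 5*s(5)) + w(7, 1) = 47*(-1 - 5*(-⅓ + 5 + (⅙)*5²)) + 7*(1 + 1²) = 47*(-1 - 5*(-⅓ + 5 + (⅙)*25)) + 7*(1 + 1) = 47*(-1 - 5*(-⅓ + 5 + 25/6)) + 7*2 = 47*(-1 - 5*53/6) + 14 = 47*(-1 - 265/6) + 14 = 47*(-271/6) + 14 = -12737/6 + 14 = -12653/6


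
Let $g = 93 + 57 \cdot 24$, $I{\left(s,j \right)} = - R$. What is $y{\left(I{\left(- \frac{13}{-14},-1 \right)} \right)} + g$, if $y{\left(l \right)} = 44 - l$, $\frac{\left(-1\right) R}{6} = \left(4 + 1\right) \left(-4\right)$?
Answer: $1625$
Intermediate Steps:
$R = 120$ ($R = - 6 \left(4 + 1\right) \left(-4\right) = - 6 \cdot 5 \left(-4\right) = \left(-6\right) \left(-20\right) = 120$)
$I{\left(s,j \right)} = -120$ ($I{\left(s,j \right)} = \left(-1\right) 120 = -120$)
$g = 1461$ ($g = 93 + 1368 = 1461$)
$y{\left(I{\left(- \frac{13}{-14},-1 \right)} \right)} + g = \left(44 - -120\right) + 1461 = \left(44 + 120\right) + 1461 = 164 + 1461 = 1625$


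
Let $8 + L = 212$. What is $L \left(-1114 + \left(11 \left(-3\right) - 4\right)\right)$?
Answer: $-234804$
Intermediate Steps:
$L = 204$ ($L = -8 + 212 = 204$)
$L \left(-1114 + \left(11 \left(-3\right) - 4\right)\right) = 204 \left(-1114 + \left(11 \left(-3\right) - 4\right)\right) = 204 \left(-1114 - 37\right) = 204 \left(-1151\right) = -234804$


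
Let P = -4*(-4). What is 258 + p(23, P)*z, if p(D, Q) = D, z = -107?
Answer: -2203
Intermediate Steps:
P = 16
258 + p(23, P)*z = 258 + 23*(-107) = 258 - 2461 = -2203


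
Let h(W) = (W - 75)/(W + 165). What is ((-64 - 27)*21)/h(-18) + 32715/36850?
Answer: 690322263/228470 ≈ 3021.5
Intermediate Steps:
h(W) = (-75 + W)/(165 + W)
((-64 - 27)*21)/h(-18) + 32715/36850 = ((-64 - 27)*21)/(((-75 - 18)/(165 - 18))) + 32715/36850 = (-91*21)/((-93/147)) + 32715*(1/36850) = -1911/((1/147)*(-93)) + 6543/7370 = -1911/(-31/49) + 6543/7370 = -1911*(-49/31) + 6543/7370 = 93639/31 + 6543/7370 = 690322263/228470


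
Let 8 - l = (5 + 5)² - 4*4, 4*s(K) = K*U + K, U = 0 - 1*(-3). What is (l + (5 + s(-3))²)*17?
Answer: -1224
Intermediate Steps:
U = 3 (U = 0 + 3 = 3)
s(K) = K (s(K) = (K*3 + K)/4 = (3*K + K)/4 = (4*K)/4 = K)
l = -76 (l = 8 - ((5 + 5)² - 4*4) = 8 - (10² - 16) = 8 - (100 - 16) = 8 - 1*84 = 8 - 84 = -76)
(l + (5 + s(-3))²)*17 = (-76 + (5 - 3)²)*17 = (-76 + 2²)*17 = (-76 + 4)*17 = -72*17 = -1224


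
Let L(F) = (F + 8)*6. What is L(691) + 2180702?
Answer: 2184896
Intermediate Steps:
L(F) = 48 + 6*F (L(F) = (8 + F)*6 = 48 + 6*F)
L(691) + 2180702 = (48 + 6*691) + 2180702 = (48 + 4146) + 2180702 = 4194 + 2180702 = 2184896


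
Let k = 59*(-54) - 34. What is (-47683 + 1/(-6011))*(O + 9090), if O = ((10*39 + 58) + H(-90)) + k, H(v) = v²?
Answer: -4132523406852/6011 ≈ -6.8749e+8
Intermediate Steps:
k = -3220 (k = -3186 - 34 = -3220)
O = 5328 (O = ((10*39 + 58) + (-90)²) - 3220 = ((390 + 58) + 8100) - 3220 = (448 + 8100) - 3220 = 8548 - 3220 = 5328)
(-47683 + 1/(-6011))*(O + 9090) = (-47683 + 1/(-6011))*(5328 + 9090) = (-47683 - 1/6011)*14418 = -286622514/6011*14418 = -4132523406852/6011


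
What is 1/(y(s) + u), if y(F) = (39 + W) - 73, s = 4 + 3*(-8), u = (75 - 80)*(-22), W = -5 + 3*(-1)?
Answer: 1/68 ≈ 0.014706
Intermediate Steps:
W = -8 (W = -5 - 3 = -8)
u = 110 (u = -5*(-22) = 110)
s = -20 (s = 4 - 24 = -20)
y(F) = -42 (y(F) = (39 - 8) - 73 = 31 - 73 = -42)
1/(y(s) + u) = 1/(-42 + 110) = 1/68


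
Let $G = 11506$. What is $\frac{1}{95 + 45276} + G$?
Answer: $\frac{522038727}{45371} \approx 11506.0$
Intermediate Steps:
$\frac{1}{95 + 45276} + G = \frac{1}{95 + 45276} + 11506 = \frac{1}{45371} + 11506 = \frac{522038727}{45371}$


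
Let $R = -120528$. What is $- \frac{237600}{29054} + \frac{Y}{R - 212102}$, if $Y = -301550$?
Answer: $- \frac{94961695}{13059773} \approx -7.2713$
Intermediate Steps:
$- \frac{237600}{29054} + \frac{Y}{R - 212102} = - \frac{237600}{29054} - \frac{301550}{-120528 - 212102} = \left(-237600\right) \frac{1}{29054} - \frac{301550}{-120528 - 212102} = - \frac{118800}{14527} - \frac{301550}{-332630} = - \frac{118800}{14527} - - \frac{815}{899} = - \frac{118800}{14527} + \frac{815}{899} = - \frac{94961695}{13059773}$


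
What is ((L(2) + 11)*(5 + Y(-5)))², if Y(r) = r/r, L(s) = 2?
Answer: 6084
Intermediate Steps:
Y(r) = 1
((L(2) + 11)*(5 + Y(-5)))² = ((2 + 11)*(5 + 1))² = (13*6)² = 78² = 6084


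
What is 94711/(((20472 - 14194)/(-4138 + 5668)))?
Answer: 72453915/3139 ≈ 23082.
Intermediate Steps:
94711/(((20472 - 14194)/(-4138 + 5668))) = 94711/((6278/1530)) = 94711/((6278*(1/1530))) = 94711/(3139/765) = 94711*(765/3139) = 72453915/3139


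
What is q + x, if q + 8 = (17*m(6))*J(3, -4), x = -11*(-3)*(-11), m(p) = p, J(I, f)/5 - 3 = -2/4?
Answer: 904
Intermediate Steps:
J(I, f) = 25/2 (J(I, f) = 15 + 5*(-2/4) = 15 + 5*(-2*1/4) = 15 + 5*(-1/2) = 15 - 5/2 = 25/2)
x = -363 (x = 33*(-11) = -363)
q = 1267 (q = -8 + (17*6)*(25/2) = -8 + 102*(25/2) = -8 + 1275 = 1267)
q + x = 1267 - 363 = 904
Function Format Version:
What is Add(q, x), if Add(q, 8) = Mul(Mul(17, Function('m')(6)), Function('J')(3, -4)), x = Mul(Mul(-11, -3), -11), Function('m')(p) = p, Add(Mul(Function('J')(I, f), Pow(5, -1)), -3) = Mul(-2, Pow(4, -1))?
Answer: 904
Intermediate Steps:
Function('J')(I, f) = Rational(25, 2) (Function('J')(I, f) = Add(15, Mul(5, Mul(-2, Pow(4, -1)))) = Add(15, Mul(5, Mul(-2, Rational(1, 4)))) = Add(15, Mul(5, Rational(-1, 2))) = Add(15, Rational(-5, 2)) = Rational(25, 2))
x = -363 (x = Mul(33, -11) = -363)
q = 1267 (q = Add(-8, Mul(Mul(17, 6), Rational(25, 2))) = Add(-8, Mul(102, Rational(25, 2))) = Add(-8, 1275) = 1267)
Add(q, x) = Add(1267, -363) = 904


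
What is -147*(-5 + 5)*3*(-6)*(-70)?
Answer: 0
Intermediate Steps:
-147*(-5 + 5)*3*(-6)*(-70) = -147*0*3*(-6)*(-70) = -0*(-6)*(-70) = -147*0*(-70) = 0*(-70) = 0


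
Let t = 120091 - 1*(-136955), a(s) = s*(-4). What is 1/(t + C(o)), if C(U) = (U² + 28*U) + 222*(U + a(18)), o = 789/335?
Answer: 112225/27119884221 ≈ 4.1381e-6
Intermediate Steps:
a(s) = -4*s
t = 257046 (t = 120091 + 136955 = 257046)
o = 789/335 (o = 789*(1/335) = 789/335 ≈ 2.3552)
C(U) = -15984 + U² + 250*U (C(U) = (U² + 28*U) + 222*(U - 4*18) = (U² + 28*U) + 222*(U - 72) = (U² + 28*U) + 222*(-72 + U) = (U² + 28*U) + (-15984 + 222*U) = -15984 + U² + 250*U)
1/(t + C(o)) = 1/(257046 + (-15984 + (789/335)² + 250*(789/335))) = 1/(257046 + (-15984 + 622521/112225 + 39450/67)) = 1/(257046 - 1727103129/112225) = 1/(27119884221/112225) = 112225/27119884221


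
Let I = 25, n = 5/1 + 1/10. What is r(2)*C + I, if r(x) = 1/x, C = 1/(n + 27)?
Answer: 8030/321 ≈ 25.016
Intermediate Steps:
n = 51/10 (n = 5*1 + 1*(1/10) = 5 + 1/10 = 51/10 ≈ 5.1000)
C = 10/321 (C = 1/(51/10 + 27) = 1/(321/10) = 10/321 ≈ 0.031153)
r(x) = 1/x
r(2)*C + I = (10/321)/2 + 25 = (1/2)*(10/321) + 25 = 5/321 + 25 = 8030/321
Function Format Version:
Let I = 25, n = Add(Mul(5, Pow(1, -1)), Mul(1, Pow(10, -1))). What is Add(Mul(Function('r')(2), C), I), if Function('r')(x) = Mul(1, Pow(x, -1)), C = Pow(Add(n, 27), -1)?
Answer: Rational(8030, 321) ≈ 25.016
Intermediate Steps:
n = Rational(51, 10) (n = Add(Mul(5, 1), Mul(1, Rational(1, 10))) = Add(5, Rational(1, 10)) = Rational(51, 10) ≈ 5.1000)
C = Rational(10, 321) (C = Pow(Add(Rational(51, 10), 27), -1) = Pow(Rational(321, 10), -1) = Rational(10, 321) ≈ 0.031153)
Function('r')(x) = Pow(x, -1)
Add(Mul(Function('r')(2), C), I) = Add(Mul(Pow(2, -1), Rational(10, 321)), 25) = Add(Mul(Rational(1, 2), Rational(10, 321)), 25) = Add(Rational(5, 321), 25) = Rational(8030, 321)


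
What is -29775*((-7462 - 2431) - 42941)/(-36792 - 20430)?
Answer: -262188725/9537 ≈ -27492.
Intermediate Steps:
-29775*((-7462 - 2431) - 42941)/(-36792 - 20430) = -29775/((-57222/(-9893 - 42941))) = -29775/((-57222/(-52834))) = -29775/((-57222*(-1/52834))) = -29775/28611/26417 = -29775*26417/28611 = -262188725/9537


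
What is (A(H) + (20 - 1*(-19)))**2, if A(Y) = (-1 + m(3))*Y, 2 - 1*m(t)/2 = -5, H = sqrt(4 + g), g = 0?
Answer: 4225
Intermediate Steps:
H = 2 (H = sqrt(4 + 0) = sqrt(4) = 2)
m(t) = 14 (m(t) = 4 - 2*(-5) = 4 + 10 = 14)
A(Y) = 13*Y (A(Y) = (-1 + 14)*Y = 13*Y)
(A(H) + (20 - 1*(-19)))**2 = (13*2 + (20 - 1*(-19)))**2 = (26 + (20 + 19))**2 = (26 + 39)**2 = 65**2 = 4225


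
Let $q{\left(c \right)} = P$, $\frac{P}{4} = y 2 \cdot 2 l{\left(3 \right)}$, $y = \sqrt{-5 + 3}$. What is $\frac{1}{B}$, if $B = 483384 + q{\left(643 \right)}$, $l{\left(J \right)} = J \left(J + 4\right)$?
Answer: $\frac{20141}{9735846552} - \frac{7 i \sqrt{2}}{4867923276} \approx 2.0687 \cdot 10^{-6} - 2.0336 \cdot 10^{-9} i$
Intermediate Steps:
$y = i \sqrt{2}$ ($y = \sqrt{-2} = i \sqrt{2} \approx 1.4142 i$)
$l{\left(J \right)} = J \left(4 + J\right)$
$P = 336 i \sqrt{2}$ ($P = 4 i \sqrt{2} \cdot 2 \cdot 2 \cdot 3 \left(4 + 3\right) = 4 i \sqrt{2} \cdot 4 \cdot 3 \cdot 7 = 4 \cdot 4 i \sqrt{2} \cdot 21 = 4 \cdot 84 i \sqrt{2} = 336 i \sqrt{2} \approx 475.18 i$)
$q{\left(c \right)} = 336 i \sqrt{2}$
$B = 483384 + 336 i \sqrt{2} \approx 4.8338 \cdot 10^{5} + 475.18 i$
$\frac{1}{B} = \frac{1}{483384 + 336 i \sqrt{2}}$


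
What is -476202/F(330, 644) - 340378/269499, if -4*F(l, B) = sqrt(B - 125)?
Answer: -340378/269499 + 634936*sqrt(519)/173 ≈ 83611.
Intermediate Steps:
F(l, B) = -sqrt(-125 + B)/4 (F(l, B) = -sqrt(B - 125)/4 = -sqrt(-125 + B)/4)
-476202/F(330, 644) - 340378/269499 = -476202*(-4/sqrt(-125 + 644)) - 340378/269499 = -476202*(-4*sqrt(519)/519) - 340378*1/269499 = -(-634936)*sqrt(519)/173 - 340378/269499 = 634936*sqrt(519)/173 - 340378/269499 = -340378/269499 + 634936*sqrt(519)/173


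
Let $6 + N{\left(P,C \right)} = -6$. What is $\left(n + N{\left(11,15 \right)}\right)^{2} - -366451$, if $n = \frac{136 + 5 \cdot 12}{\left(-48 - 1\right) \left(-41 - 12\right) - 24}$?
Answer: $\frac{2426967444779}{6620329} \approx 3.6659 \cdot 10^{5}$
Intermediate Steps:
$N{\left(P,C \right)} = -12$ ($N{\left(P,C \right)} = -6 - 6 = -12$)
$n = \frac{196}{2573}$ ($n = \frac{136 + 60}{\left(-49\right) \left(-53\right) - 24} = \frac{196}{2597 - 24} = \frac{196}{2573} \approx 0.076176$)
$\left(n + N{\left(11,15 \right)}\right)^{2} - -366451 = \left(\frac{196}{2573} - 12\right)^{2} - -366451 = \left(- \frac{30680}{2573}\right)^{2} + 366451 = \frac{941262400}{6620329} + 366451 = \frac{2426967444779}{6620329}$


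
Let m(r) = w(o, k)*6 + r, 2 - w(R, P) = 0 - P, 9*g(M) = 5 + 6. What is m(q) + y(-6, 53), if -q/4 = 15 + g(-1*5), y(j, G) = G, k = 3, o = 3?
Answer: 163/9 ≈ 18.111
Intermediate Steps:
g(M) = 11/9 (g(M) = (5 + 6)/9 = (⅑)*11 = 11/9)
q = -584/9 (q = -4*(15 + 11/9) = -4*146/9 = -584/9 ≈ -64.889)
w(R, P) = 2 + P (w(R, P) = 2 - (0 - P) = 2 - (-1)*P = 2 + P)
m(r) = 30 + r (m(r) = (2 + 3)*6 + r = 5*6 + r = 30 + r)
m(q) + y(-6, 53) = (30 - 584/9) + 53 = -314/9 + 53 = 163/9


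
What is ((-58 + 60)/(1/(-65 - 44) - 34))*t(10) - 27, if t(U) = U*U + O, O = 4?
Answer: -122761/3707 ≈ -33.116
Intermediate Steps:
t(U) = 4 + U**2 (t(U) = U*U + 4 = U**2 + 4 = 4 + U**2)
((-58 + 60)/(1/(-65 - 44) - 34))*t(10) - 27 = ((-58 + 60)/(1/(-65 - 44) - 34))*(4 + 10**2) - 27 = (2/(1/(-109) - 34))*(4 + 100) - 27 = (2/(-1/109 - 34))*104 - 27 = (2/(-3707/109))*104 - 27 = (2*(-109/3707))*104 - 27 = -218/3707*104 - 27 = -22672/3707 - 27 = -122761/3707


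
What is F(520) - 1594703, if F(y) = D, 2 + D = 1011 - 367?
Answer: -1594061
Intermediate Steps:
D = 642 (D = -2 + (1011 - 367) = -2 + 644 = 642)
F(y) = 642
F(520) - 1594703 = 642 - 1594703 = -1594061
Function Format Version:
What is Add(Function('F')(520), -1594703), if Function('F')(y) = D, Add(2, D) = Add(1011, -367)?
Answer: -1594061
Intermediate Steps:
D = 642 (D = Add(-2, Add(1011, -367)) = Add(-2, 644) = 642)
Function('F')(y) = 642
Add(Function('F')(520), -1594703) = Add(642, -1594703) = -1594061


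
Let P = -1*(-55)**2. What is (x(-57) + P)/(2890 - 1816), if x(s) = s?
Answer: -1541/537 ≈ -2.8696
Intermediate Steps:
P = -3025 (P = -1*3025 = -3025)
(x(-57) + P)/(2890 - 1816) = (-57 - 3025)/(2890 - 1816) = -3082/1074 = -3082*1/1074 = -1541/537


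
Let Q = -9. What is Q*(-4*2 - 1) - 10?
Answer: 71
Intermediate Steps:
Q*(-4*2 - 1) - 10 = -9*(-4*2 - 1) - 10 = -9*(-8 - 1) - 10 = -9*(-9) - 10 = 81 - 10 = 71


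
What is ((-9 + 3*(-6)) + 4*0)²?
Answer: 729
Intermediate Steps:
((-9 + 3*(-6)) + 4*0)² = ((-9 - 18) + 0)² = (-27 + 0)² = (-27)² = 729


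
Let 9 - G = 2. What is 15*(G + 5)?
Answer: 180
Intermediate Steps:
G = 7 (G = 9 - 1*2 = 9 - 2 = 7)
15*(G + 5) = 15*(7 + 5) = 15*12 = 180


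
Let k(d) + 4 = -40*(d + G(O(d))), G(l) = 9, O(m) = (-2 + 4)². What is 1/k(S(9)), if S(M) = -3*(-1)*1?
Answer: -1/484 ≈ -0.0020661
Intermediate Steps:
O(m) = 4 (O(m) = 2² = 4)
S(M) = 3 (S(M) = 3*1 = 3)
k(d) = -364 - 40*d (k(d) = -4 - 40*(d + 9) = -4 - 40*(9 + d) = -4 + (-360 - 40*d) = -364 - 40*d)
1/k(S(9)) = 1/(-364 - 40*3) = 1/(-364 - 120) = 1/(-484) = -1/484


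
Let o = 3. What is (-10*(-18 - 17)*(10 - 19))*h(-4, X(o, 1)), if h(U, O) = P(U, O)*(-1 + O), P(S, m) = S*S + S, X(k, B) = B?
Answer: 0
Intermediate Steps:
P(S, m) = S + S**2 (P(S, m) = S**2 + S = S + S**2)
h(U, O) = U*(1 + U)*(-1 + O) (h(U, O) = (U*(1 + U))*(-1 + O) = U*(1 + U)*(-1 + O))
(-10*(-18 - 17)*(10 - 19))*h(-4, X(o, 1)) = (-10*(-18 - 17)*(10 - 19))*(-4*(1 - 4)*(-1 + 1)) = (-(-350)*(-9))*(-4*(-3)*0) = -10*315*0 = -3150*0 = 0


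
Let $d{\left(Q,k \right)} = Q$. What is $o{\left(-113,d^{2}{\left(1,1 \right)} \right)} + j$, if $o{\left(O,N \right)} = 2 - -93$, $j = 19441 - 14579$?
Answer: $4957$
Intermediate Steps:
$j = 4862$
$o{\left(O,N \right)} = 95$ ($o{\left(O,N \right)} = 2 + 93 = 95$)
$o{\left(-113,d^{2}{\left(1,1 \right)} \right)} + j = 95 + 4862 = 4957$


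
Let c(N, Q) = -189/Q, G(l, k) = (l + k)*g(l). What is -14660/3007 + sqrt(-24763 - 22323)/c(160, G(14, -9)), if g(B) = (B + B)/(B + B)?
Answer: -14660/3007 - 5*I*sqrt(47086)/189 ≈ -4.8753 - 5.7406*I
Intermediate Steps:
g(B) = 1 (g(B) = (2*B)/((2*B)) = (2*B)*(1/(2*B)) = 1)
G(l, k) = k + l (G(l, k) = (l + k)*1 = (k + l)*1 = k + l)
-14660/3007 + sqrt(-24763 - 22323)/c(160, G(14, -9)) = -14660/3007 + sqrt(-24763 - 22323)/((-189/(-9 + 14))) = -14660*1/3007 + sqrt(-47086)/((-189/5)) = -14660/3007 + (I*sqrt(47086))/((-189*1/5)) = -14660/3007 + (I*sqrt(47086))/(-189/5) = -14660/3007 + (I*sqrt(47086))*(-5/189) = -14660/3007 - 5*I*sqrt(47086)/189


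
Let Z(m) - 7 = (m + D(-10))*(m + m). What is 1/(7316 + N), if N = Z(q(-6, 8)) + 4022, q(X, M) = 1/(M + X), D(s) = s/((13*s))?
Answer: 26/294985 ≈ 8.8140e-5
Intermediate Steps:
D(s) = 1/13 (D(s) = s*(1/(13*s)) = 1/13)
Z(m) = 7 + 2*m*(1/13 + m) (Z(m) = 7 + (m + 1/13)*(m + m) = 7 + (1/13 + m)*(2*m) = 7 + 2*m*(1/13 + m))
N = 104769/26 (N = (7 + 2*(1/(8 - 6))² + 2/(13*(8 - 6))) + 4022 = (7 + 2*(1/2)² + (2/13)/2) + 4022 = (7 + 2*(½)² + (2/13)*(½)) + 4022 = (7 + 2*(¼) + 1/13) + 4022 = (7 + ½ + 1/13) + 4022 = 197/26 + 4022 = 104769/26 ≈ 4029.6)
1/(7316 + N) = 1/(7316 + 104769/26) = 1/(294985/26) = 26/294985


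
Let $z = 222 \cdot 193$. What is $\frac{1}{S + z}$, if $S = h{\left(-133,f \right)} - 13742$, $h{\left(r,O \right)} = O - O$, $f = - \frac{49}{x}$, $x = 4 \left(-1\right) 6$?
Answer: $\frac{1}{29104} \approx 3.436 \cdot 10^{-5}$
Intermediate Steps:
$x = -24$ ($x = \left(-4\right) 6 = -24$)
$f = \frac{49}{24}$ ($f = - \frac{49}{-24} = \left(-49\right) \left(- \frac{1}{24}\right) = \frac{49}{24} \approx 2.0417$)
$h{\left(r,O \right)} = 0$
$S = -13742$ ($S = 0 - 13742 = -13742$)
$z = 42846$
$\frac{1}{S + z} = \frac{1}{-13742 + 42846} = \frac{1}{29104}$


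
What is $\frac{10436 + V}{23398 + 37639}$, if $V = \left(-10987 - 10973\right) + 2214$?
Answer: $- \frac{9310}{61037} \approx -0.15253$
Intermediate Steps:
$V = -19746$ ($V = -21960 + 2214 = -19746$)
$\frac{10436 + V}{23398 + 37639} = \frac{10436 - 19746}{23398 + 37639} = - \frac{9310}{61037}$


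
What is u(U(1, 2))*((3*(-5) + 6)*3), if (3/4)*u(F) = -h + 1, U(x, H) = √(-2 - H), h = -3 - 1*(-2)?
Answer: -72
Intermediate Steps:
h = -1 (h = -3 + 2 = -1)
u(F) = 8/3 (u(F) = 4*(-1*(-1) + 1)/3 = 4*(1 + 1)/3 = (4/3)*2 = 8/3)
u(U(1, 2))*((3*(-5) + 6)*3) = 8*((3*(-5) + 6)*3)/3 = 8*((-15 + 6)*3)/3 = 8*(-9*3)/3 = (8/3)*(-27) = -72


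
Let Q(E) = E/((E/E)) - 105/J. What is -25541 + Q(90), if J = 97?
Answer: -2468852/97 ≈ -25452.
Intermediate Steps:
Q(E) = -105/97 + E (Q(E) = E/((E/E)) - 105/97 = E/1 - 105*1/97 = E*1 - 105/97 = E - 105/97 = -105/97 + E)
-25541 + Q(90) = -25541 + (-105/97 + 90) = -25541 + 8625/97 = -2468852/97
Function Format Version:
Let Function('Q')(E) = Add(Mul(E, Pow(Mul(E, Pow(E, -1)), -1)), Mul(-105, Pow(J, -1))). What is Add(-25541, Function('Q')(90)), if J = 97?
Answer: Rational(-2468852, 97) ≈ -25452.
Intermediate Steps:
Function('Q')(E) = Add(Rational(-105, 97), E) (Function('Q')(E) = Add(Mul(E, Pow(Mul(E, Pow(E, -1)), -1)), Mul(-105, Pow(97, -1))) = Add(Mul(E, Pow(1, -1)), Mul(-105, Rational(1, 97))) = Add(Mul(E, 1), Rational(-105, 97)) = Add(E, Rational(-105, 97)) = Add(Rational(-105, 97), E))
Add(-25541, Function('Q')(90)) = Add(-25541, Add(Rational(-105, 97), 90)) = Add(-25541, Rational(8625, 97)) = Rational(-2468852, 97)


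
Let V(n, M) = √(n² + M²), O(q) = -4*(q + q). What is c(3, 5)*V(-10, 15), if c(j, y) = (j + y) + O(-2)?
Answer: 120*√13 ≈ 432.67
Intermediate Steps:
O(q) = -8*q
V(n, M) = √(M² + n²)
c(j, y) = 16 + j + y (c(j, y) = (j + y) - 8*(-2) = (j + y) + 16 = 16 + j + y)
c(3, 5)*V(-10, 15) = (16 + 3 + 5)*√(15² + (-10)²) = 24*√(225 + 100) = 24*√325 = 24*(5*√13) = 120*√13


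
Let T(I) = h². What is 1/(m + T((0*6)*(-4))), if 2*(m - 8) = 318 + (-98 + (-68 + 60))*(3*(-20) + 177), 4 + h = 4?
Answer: -1/6034 ≈ -0.00016573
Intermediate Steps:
h = 0 (h = -4 + 4 = 0)
T(I) = 0 (T(I) = 0² = 0)
m = -6034 (m = 8 + (318 + (-98 + (-68 + 60))*(3*(-20) + 177))/2 = 8 + (318 + (-98 - 8)*(-60 + 177))/2 = 8 + (318 - 106*117)/2 = 8 + (318 - 12402)/2 = 8 + (½)*(-12084) = 8 - 6042 = -6034)
1/(m + T((0*6)*(-4))) = 1/(-6034 + 0) = 1/(-6034) = -1/6034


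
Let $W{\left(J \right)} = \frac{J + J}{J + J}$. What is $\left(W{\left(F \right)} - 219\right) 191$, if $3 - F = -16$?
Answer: $-41638$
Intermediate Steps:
$F = 19$ ($F = 3 - -16 = 3 + 16 = 19$)
$W{\left(J \right)} = 1$ ($W{\left(J \right)} = \frac{2 J}{2 J} = 2 J \frac{1}{2 J} = 1$)
$\left(W{\left(F \right)} - 219\right) 191 = \left(1 - 219\right) 191 = \left(-218\right) 191 = -41638$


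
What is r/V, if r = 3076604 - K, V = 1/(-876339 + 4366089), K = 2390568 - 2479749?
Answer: 11047798203750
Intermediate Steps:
K = -89181
V = 1/3489750 ≈ 2.8655e-7
r = 3165785 (r = 3076604 - 1*(-89181) = 3076604 + 89181 = 3165785)
r/V = 3165785/(1/3489750) = 3165785*3489750 = 11047798203750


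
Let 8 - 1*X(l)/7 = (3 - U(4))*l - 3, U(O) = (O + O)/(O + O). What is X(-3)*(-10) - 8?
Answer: -1198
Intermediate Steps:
U(O) = 1 (U(O) = (2*O)/((2*O)) = (2*O)*(1/(2*O)) = 1)
X(l) = 77 - 14*l (X(l) = 56 - 7*((3 - 1*1)*l - 3) = 56 - 7*((3 - 1)*l - 3) = 56 - 7*(2*l - 3) = 56 - 7*(-3 + 2*l) = 56 + (21 - 14*l) = 77 - 14*l)
X(-3)*(-10) - 8 = (77 - 14*(-3))*(-10) - 8 = (77 + 42)*(-10) - 8 = 119*(-10) - 8 = -1190 - 8 = -1198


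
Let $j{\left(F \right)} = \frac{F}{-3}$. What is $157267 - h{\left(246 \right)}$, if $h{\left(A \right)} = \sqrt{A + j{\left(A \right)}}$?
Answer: $157267 - 2 \sqrt{41} \approx 1.5725 \cdot 10^{5}$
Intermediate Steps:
$j{\left(F \right)} = - \frac{F}{3}$ ($j{\left(F \right)} = F \left(- \frac{1}{3}\right) = - \frac{F}{3}$)
$h{\left(A \right)} = \frac{\sqrt{6} \sqrt{A}}{3}$ ($h{\left(A \right)} = \sqrt{A - \frac{A}{3}} = \sqrt{\frac{2 A}{3}} = \frac{\sqrt{6} \sqrt{A}}{3}$)
$157267 - h{\left(246 \right)} = 157267 - \frac{\sqrt{6} \sqrt{246}}{3} = 157267 - 2 \sqrt{41}$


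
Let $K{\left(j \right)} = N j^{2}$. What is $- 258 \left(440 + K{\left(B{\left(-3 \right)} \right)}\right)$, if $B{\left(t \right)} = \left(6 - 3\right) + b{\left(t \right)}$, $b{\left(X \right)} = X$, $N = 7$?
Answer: $-113520$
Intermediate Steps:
$B{\left(t \right)} = 3 + t$ ($B{\left(t \right)} = \left(6 - 3\right) + t = 3 + t$)
$K{\left(j \right)} = 7 j^{2}$
$- 258 \left(440 + K{\left(B{\left(-3 \right)} \right)}\right) = - 258 \left(440 + 7 \left(3 - 3\right)^{2}\right) = - 258 \left(440 + 7 \cdot 0^{2}\right) = - 258 \left(440 + 7 \cdot 0\right) = - 258 \left(440 + 0\right) = \left(-258\right) 440 = -113520$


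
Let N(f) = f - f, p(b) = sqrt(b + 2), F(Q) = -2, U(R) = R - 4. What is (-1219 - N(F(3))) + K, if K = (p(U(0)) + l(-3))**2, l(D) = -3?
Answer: -1219 + (3 - I*sqrt(2))**2 ≈ -1212.0 - 8.4853*I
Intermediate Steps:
U(R) = -4 + R
p(b) = sqrt(2 + b)
N(f) = 0
K = (-3 + I*sqrt(2))**2 (K = (sqrt(2 + (-4 + 0)) - 3)**2 = (sqrt(2 - 4) - 3)**2 = (sqrt(-2) - 3)**2 = (I*sqrt(2) - 3)**2 = (-3 + I*sqrt(2))**2 ≈ 7.0 - 8.4853*I)
(-1219 - N(F(3))) + K = (-1219 - 1*0) + (3 - I*sqrt(2))**2 = (-1219 + 0) + (3 - I*sqrt(2))**2 = -1219 + (3 - I*sqrt(2))**2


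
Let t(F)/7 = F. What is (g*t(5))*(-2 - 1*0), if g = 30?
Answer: -2100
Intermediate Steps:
t(F) = 7*F
(g*t(5))*(-2 - 1*0) = (30*(7*5))*(-2 - 1*0) = (30*35)*(-2 + 0) = 1050*(-2) = -2100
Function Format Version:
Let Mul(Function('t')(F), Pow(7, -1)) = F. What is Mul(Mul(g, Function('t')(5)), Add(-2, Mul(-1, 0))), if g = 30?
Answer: -2100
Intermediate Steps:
Function('t')(F) = Mul(7, F)
Mul(Mul(g, Function('t')(5)), Add(-2, Mul(-1, 0))) = Mul(Mul(30, Mul(7, 5)), Add(-2, Mul(-1, 0))) = Mul(Mul(30, 35), Add(-2, 0)) = Mul(1050, -2) = -2100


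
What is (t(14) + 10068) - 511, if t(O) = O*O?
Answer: 9753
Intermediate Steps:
t(O) = O²
(t(14) + 10068) - 511 = (14² + 10068) - 511 = (196 + 10068) - 511 = 10264 - 511 = 9753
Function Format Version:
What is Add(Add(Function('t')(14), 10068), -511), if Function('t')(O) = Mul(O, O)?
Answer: 9753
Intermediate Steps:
Function('t')(O) = Pow(O, 2)
Add(Add(Function('t')(14), 10068), -511) = Add(Add(Pow(14, 2), 10068), -511) = Add(Add(196, 10068), -511) = Add(10264, -511) = 9753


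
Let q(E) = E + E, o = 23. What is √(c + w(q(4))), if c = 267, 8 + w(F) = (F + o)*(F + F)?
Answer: √755 ≈ 27.477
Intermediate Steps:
q(E) = 2*E
w(F) = -8 + 2*F*(23 + F) (w(F) = -8 + (F + 23)*(F + F) = -8 + (23 + F)*(2*F) = -8 + 2*F*(23 + F))
√(c + w(q(4))) = √(267 + (-8 + 2*(2*4)² + 46*(2*4))) = √(267 + (-8 + 2*8² + 46*8)) = √(267 + (-8 + 2*64 + 368)) = √(267 + (-8 + 128 + 368)) = √(267 + 488) = √755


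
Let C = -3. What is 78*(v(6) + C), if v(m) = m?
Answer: 234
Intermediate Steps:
78*(v(6) + C) = 78*(6 - 3) = 78*3 = 234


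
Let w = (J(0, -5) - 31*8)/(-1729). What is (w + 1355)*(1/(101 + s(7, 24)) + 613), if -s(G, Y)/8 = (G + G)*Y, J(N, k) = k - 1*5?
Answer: 3715683738990/4472923 ≈ 8.3071e+5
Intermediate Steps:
J(N, k) = -5 + k (J(N, k) = k - 5 = -5 + k)
s(G, Y) = -16*G*Y (s(G, Y) = -8*(G + G)*Y = -8*2*G*Y = -16*G*Y)
w = 258/1729 (w = ((-5 - 5) - 31*8)/(-1729) = (-10 - 248)*(-1/1729) = -258*(-1/1729) = 258/1729 ≈ 0.14922)
(w + 1355)*(1/(101 + s(7, 24)) + 613) = (258/1729 + 1355)*(1/(101 - 16*7*24) + 613) = 2343053*(1/(101 - 2688) + 613)/1729 = 2343053*(1/(-2587) + 613)/1729 = 2343053*(-1/2587 + 613)/1729 = (2343053/1729)*(1585830/2587) = 3715683738990/4472923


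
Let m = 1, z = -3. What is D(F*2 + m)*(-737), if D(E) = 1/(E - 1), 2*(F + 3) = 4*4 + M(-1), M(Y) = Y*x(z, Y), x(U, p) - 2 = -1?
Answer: -737/9 ≈ -81.889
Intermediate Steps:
x(U, p) = 1 (x(U, p) = 2 - 1 = 1)
M(Y) = Y (M(Y) = Y*1 = Y)
F = 9/2 (F = -3 + (4*4 - 1)/2 = -3 + (16 - 1)/2 = -3 + (½)*15 = -3 + 15/2 = 9/2 ≈ 4.5000)
D(E) = 1/(-1 + E)
D(F*2 + m)*(-737) = -737/(-1 + ((9/2)*2 + 1)) = -737/(-1 + (9 + 1)) = -737/(-1 + 10) = -737/9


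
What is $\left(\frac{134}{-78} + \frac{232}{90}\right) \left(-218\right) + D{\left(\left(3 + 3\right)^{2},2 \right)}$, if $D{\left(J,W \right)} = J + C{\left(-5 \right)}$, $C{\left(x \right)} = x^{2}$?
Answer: $- \frac{73969}{585} \approx -126.44$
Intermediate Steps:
$D{\left(J,W \right)} = 25 + J$ ($D{\left(J,W \right)} = J + \left(-5\right)^{2} = J + 25 = 25 + J$)
$\left(\frac{134}{-78} + \frac{232}{90}\right) \left(-218\right) + D{\left(\left(3 + 3\right)^{2},2 \right)} = \left(\frac{134}{-78} + \frac{232}{90}\right) \left(-218\right) + \left(25 + \left(3 + 3\right)^{2}\right) = \left(134 \left(- \frac{1}{78}\right) + 232 \cdot \frac{1}{90}\right) \left(-218\right) + \left(25 + 6^{2}\right) = \left(- \frac{67}{39} + \frac{116}{45}\right) \left(-218\right) + \left(25 + 36\right) = \frac{503}{585} \left(-218\right) + 61 = - \frac{109654}{585} + 61 = - \frac{73969}{585}$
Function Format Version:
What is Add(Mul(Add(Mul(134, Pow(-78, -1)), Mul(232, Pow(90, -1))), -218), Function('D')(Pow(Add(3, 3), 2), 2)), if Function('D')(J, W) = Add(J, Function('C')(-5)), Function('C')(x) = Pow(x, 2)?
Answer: Rational(-73969, 585) ≈ -126.44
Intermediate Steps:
Function('D')(J, W) = Add(25, J) (Function('D')(J, W) = Add(J, Pow(-5, 2)) = Add(J, 25) = Add(25, J))
Add(Mul(Add(Mul(134, Pow(-78, -1)), Mul(232, Pow(90, -1))), -218), Function('D')(Pow(Add(3, 3), 2), 2)) = Add(Mul(Add(Mul(134, Pow(-78, -1)), Mul(232, Pow(90, -1))), -218), Add(25, Pow(Add(3, 3), 2))) = Add(Mul(Add(Mul(134, Rational(-1, 78)), Mul(232, Rational(1, 90))), -218), Add(25, Pow(6, 2))) = Add(Mul(Add(Rational(-67, 39), Rational(116, 45)), -218), Add(25, 36)) = Add(Mul(Rational(503, 585), -218), 61) = Add(Rational(-109654, 585), 61) = Rational(-73969, 585)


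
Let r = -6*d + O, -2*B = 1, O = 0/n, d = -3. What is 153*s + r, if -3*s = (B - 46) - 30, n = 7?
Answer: 7839/2 ≈ 3919.5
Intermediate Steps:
O = 0 (O = 0/7 = 0*(⅐) = 0)
B = -½ (B = -½*1 = -½ ≈ -0.50000)
r = 18 (r = -6*(-3) + 0 = 18 + 0 = 18)
s = 51/2 (s = -((-½ - 46) - 30)/3 = -(-93/2 - 30)/3 = -⅓*(-153/2) = 51/2 ≈ 25.500)
153*s + r = 153*(51/2) + 18 = 7803/2 + 18 = 7839/2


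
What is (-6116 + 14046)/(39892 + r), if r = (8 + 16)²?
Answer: 3965/20234 ≈ 0.19596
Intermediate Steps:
r = 576 (r = 24² = 576)
(-6116 + 14046)/(39892 + r) = (-6116 + 14046)/(39892 + 576) = 7930/40468 = 7930*(1/40468) = 3965/20234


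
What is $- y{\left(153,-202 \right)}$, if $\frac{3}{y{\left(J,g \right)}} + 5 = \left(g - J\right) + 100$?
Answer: $\frac{3}{260} \approx 0.011538$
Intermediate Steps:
$y{\left(J,g \right)} = \frac{3}{95 + g - J}$ ($y{\left(J,g \right)} = \frac{3}{-5 - \left(-100 + J - g\right)} = \frac{3}{-5 + \left(100 + g - J\right)} = \frac{3}{95 + g - J}$)
$- y{\left(153,-202 \right)} = - \frac{3}{95 - 202 - 153} = - \frac{3}{-260} = - \frac{3 \left(-1\right)}{260} = \left(-1\right) \left(- \frac{3}{260}\right) = \frac{3}{260}$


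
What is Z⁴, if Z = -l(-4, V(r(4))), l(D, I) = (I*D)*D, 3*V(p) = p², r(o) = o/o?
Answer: 65536/81 ≈ 809.09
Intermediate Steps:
r(o) = 1
V(p) = p²/3
l(D, I) = I*D² (l(D, I) = (D*I)*D = I*D²)
Z = -16/3 (Z = -(⅓)*1²*(-4)² = -(⅓)*1*16 = -16/3 ≈ -5.3333)
Z⁴ = (-16/3)⁴ = 65536/81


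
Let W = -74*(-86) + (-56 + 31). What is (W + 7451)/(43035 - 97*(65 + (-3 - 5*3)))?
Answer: 6895/19238 ≈ 0.35841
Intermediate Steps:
W = 6339 (W = 6364 - 25 = 6339)
(W + 7451)/(43035 - 97*(65 + (-3 - 5*3))) = (6339 + 7451)/(43035 - 97*(65 + (-3 - 5*3))) = 13790/(43035 - 97*(65 + (-3 - 15))) = 13790/(43035 - 97*(65 - 18)) = 13790/(43035 - 97*47) = 13790/(43035 - 4559) = 13790/38476 = 13790*(1/38476) = 6895/19238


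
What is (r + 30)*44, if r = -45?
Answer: -660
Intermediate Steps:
(r + 30)*44 = (-45 + 30)*44 = -15*44 = -660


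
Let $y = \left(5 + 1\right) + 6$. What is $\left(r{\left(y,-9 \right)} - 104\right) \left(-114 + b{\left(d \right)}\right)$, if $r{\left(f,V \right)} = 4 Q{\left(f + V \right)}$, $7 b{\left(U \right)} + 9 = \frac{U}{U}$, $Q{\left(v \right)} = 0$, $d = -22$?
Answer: $\frac{83824}{7} \approx 11975.0$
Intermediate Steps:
$y = 12$ ($y = 6 + 6 = 12$)
$b{\left(U \right)} = - \frac{8}{7}$ ($b{\left(U \right)} = - \frac{9}{7} + \frac{U \frac{1}{U}}{7} = - \frac{9}{7} + \frac{1}{7} \cdot 1 = - \frac{9}{7} + \frac{1}{7} = - \frac{8}{7}$)
$r{\left(f,V \right)} = 0$ ($r{\left(f,V \right)} = 4 \cdot 0 = 0$)
$\left(r{\left(y,-9 \right)} - 104\right) \left(-114 + b{\left(d \right)}\right) = \left(0 - 104\right) \left(-114 - \frac{8}{7}\right) = \left(-104\right) \left(- \frac{806}{7}\right) = \frac{83824}{7}$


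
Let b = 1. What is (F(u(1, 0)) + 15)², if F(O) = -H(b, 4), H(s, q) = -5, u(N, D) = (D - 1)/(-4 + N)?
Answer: 400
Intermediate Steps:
u(N, D) = (-1 + D)/(-4 + N)
F(O) = 5 (F(O) = -1*(-5) = 5)
(F(u(1, 0)) + 15)² = (5 + 15)² = 20² = 400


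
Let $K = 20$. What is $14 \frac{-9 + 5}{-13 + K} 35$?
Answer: $-280$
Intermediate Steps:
$14 \frac{-9 + 5}{-13 + K} 35 = 14 \frac{-9 + 5}{-13 + 20} \cdot 35 = 14 \left(- \frac{4}{7}\right) 35 = \left(-8\right) 35 = -280$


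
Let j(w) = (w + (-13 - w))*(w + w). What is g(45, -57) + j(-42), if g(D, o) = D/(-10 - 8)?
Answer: 2179/2 ≈ 1089.5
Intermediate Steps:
g(D, o) = -D/18 (g(D, o) = D/(-18) = D*(-1/18) = -D/18)
j(w) = -26*w
g(45, -57) + j(-42) = -1/18*45 - 26*(-42) = -5/2 + 1092 = 2179/2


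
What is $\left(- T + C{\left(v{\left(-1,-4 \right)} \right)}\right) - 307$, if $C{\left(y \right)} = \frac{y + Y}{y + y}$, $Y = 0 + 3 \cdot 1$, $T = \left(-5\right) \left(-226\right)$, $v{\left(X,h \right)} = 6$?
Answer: $- \frac{5745}{4} \approx -1436.3$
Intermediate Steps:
$T = 1130$
$Y = 3$ ($Y = 0 + 3 = 3$)
$C{\left(y \right)} = \frac{3 + y}{2 y}$ ($C{\left(y \right)} = \frac{y + 3}{y + y} = \frac{3 + y}{2 y}$)
$\left(- T + C{\left(v{\left(-1,-4 \right)} \right)}\right) - 307 = \left(\left(-1\right) 1130 + \frac{3 + 6}{2 \cdot 6}\right) - 307 = \left(-1130 + \frac{1}{2} \cdot \frac{1}{6} \cdot 9\right) - 307 = \left(-1130 + \frac{3}{4}\right) - 307 = - \frac{4517}{4} - 307 = - \frac{5745}{4}$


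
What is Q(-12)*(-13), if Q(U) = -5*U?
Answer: -780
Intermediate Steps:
Q(-12)*(-13) = -5*(-12)*(-13) = 60*(-13) = -780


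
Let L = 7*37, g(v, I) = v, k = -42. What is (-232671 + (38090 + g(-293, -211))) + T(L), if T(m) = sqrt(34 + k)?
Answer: -194874 + 2*I*sqrt(2) ≈ -1.9487e+5 + 2.8284*I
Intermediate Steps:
L = 259
T(m) = 2*I*sqrt(2) (T(m) = sqrt(34 - 42) = sqrt(-8) = 2*I*sqrt(2))
(-232671 + (38090 + g(-293, -211))) + T(L) = (-232671 + (38090 - 293)) + 2*I*sqrt(2) = (-232671 + 37797) + 2*I*sqrt(2) = -194874 + 2*I*sqrt(2)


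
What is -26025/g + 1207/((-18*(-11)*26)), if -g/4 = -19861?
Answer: -2380487/25561107 ≈ -0.093129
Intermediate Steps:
g = 79444 (g = -4*(-19861) = 79444)
-26025/g + 1207/((-18*(-11)*26)) = -26025/79444 + 1207/((-18*(-11)*26)) = -26025*1/79444 + 1207/((198*26)) = -26025/79444 + 1207/5148 = -2380487/25561107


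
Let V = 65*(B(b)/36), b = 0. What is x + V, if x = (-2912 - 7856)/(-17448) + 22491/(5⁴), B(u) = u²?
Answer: 49894121/1363125 ≈ 36.603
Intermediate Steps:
x = 49894121/1363125 (x = -10768*(-1/17448) + 22491/625 = 1346/2181 + 22491*(1/625) = 1346/2181 + 22491/625 = 49894121/1363125 ≈ 36.603)
V = 0 (V = 65*(0²/36) = 65*(0*(1/36)) = 65*0 = 0)
x + V = 49894121/1363125 + 0 = 49894121/1363125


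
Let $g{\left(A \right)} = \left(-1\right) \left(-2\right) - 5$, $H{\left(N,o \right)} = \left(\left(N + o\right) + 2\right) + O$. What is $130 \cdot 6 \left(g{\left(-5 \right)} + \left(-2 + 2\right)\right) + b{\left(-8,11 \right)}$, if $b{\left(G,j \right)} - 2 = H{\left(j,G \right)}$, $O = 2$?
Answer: $-2331$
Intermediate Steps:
$H{\left(N,o \right)} = 4 + N + o$ ($H{\left(N,o \right)} = \left(\left(N + o\right) + 2\right) + 2 = \left(2 + N + o\right) + 2 = 4 + N + o$)
$b{\left(G,j \right)} = 6 + G + j$ ($b{\left(G,j \right)} = 2 + \left(4 + j + G\right) = 2 + \left(4 + G + j\right) = 6 + G + j$)
$g{\left(A \right)} = -3$ ($g{\left(A \right)} = 2 - 5 = -3$)
$130 \cdot 6 \left(g{\left(-5 \right)} + \left(-2 + 2\right)\right) + b{\left(-8,11 \right)} = 130 \cdot 6 \left(-3 + \left(-2 + 2\right)\right) + \left(6 - 8 + 11\right) = 130 \cdot 6 \left(-3 + 0\right) + 9 = 130 \cdot 6 \left(-3\right) + 9 = 130 \left(-18\right) + 9 = -2340 + 9 = -2331$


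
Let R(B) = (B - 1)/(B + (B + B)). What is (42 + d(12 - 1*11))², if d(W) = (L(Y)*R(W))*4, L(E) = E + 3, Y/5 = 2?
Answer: 1764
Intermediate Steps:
Y = 10 (Y = 5*2 = 10)
R(B) = (-1 + B)/(3*B) (R(B) = (-1 + B)/(B + 2*B) = (-1 + B)/((3*B)) = (-1 + B)*(1/(3*B)) = (-1 + B)/(3*B))
L(E) = 3 + E
d(W) = 52*(-1 + W)/(3*W) (d(W) = ((3 + 10)*((-1 + W)/(3*W)))*4 = (13*((-1 + W)/(3*W)))*4 = (13*(-1 + W)/(3*W))*4 = 52*(-1 + W)/(3*W))
(42 + d(12 - 1*11))² = (42 + 52*(-1 + (12 - 1*11))/(3*(12 - 1*11)))² = (42 + 52*(-1 + (12 - 11))/(3*(12 - 11)))² = (42 + (52/3)*(-1 + 1)/1)² = (42 + (52/3)*1*0)² = (42 + 0)² = 42² = 1764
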